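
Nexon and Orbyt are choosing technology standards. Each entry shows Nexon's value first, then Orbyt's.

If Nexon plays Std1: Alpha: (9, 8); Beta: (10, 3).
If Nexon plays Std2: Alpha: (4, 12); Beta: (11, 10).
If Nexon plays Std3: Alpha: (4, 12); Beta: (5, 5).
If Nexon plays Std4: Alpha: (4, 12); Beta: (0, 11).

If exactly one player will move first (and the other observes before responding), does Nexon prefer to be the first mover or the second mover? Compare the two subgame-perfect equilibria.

second

If Nexon leads: Orbyt's best replies are Std1→Alpha, Std2→Alpha, Std3→Alpha, Std4→Alpha; Nexon's induced payoffs 9, 4, 4, 4; outcome (Std1, Alpha), payoffs (9, 8).
If Orbyt leads: Nexon's best replies are Alpha→Std1, Beta→Std2; Orbyt's induced payoffs 8, 10; outcome (Std2, Beta), payoffs (11, 10).
Nexon gets 9 moving first and 11 moving second, so Nexon prefers to move second.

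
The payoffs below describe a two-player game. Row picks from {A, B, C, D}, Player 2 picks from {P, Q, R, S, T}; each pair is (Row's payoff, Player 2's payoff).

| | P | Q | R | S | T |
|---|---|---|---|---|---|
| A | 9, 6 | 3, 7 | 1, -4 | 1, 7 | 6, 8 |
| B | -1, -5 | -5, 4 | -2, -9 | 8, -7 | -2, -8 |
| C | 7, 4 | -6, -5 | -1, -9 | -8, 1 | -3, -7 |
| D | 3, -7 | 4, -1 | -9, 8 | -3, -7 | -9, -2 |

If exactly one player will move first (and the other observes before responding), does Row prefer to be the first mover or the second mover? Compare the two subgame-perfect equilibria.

first

If Row leads: Player 2's best replies are A→T, B→Q, C→P, D→R; Row's induced payoffs 6, -5, 7, -9; outcome (C, P), payoffs (7, 4).
If Player 2 leads: Row's best replies are P→A, Q→D, R→A, S→B, T→A; Player 2's induced payoffs 6, -1, -4, -7, 8; outcome (A, T), payoffs (6, 8).
Row gets 7 moving first and 6 moving second, so Row prefers to move first.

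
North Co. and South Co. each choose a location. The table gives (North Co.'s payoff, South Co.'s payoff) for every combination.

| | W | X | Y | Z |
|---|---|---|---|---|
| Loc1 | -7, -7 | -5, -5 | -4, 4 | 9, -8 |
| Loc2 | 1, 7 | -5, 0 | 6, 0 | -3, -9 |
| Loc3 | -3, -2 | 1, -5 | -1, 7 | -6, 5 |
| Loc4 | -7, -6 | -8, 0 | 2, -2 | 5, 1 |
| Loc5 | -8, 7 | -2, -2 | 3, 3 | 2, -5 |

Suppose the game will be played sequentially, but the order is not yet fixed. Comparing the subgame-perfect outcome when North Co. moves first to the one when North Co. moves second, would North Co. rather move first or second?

first

If North Co. leads: South Co.'s best replies are Loc1→Y, Loc2→W, Loc3→Y, Loc4→Z, Loc5→W; North Co.'s induced payoffs -4, 1, -1, 5, -8; outcome (Loc4, Z), payoffs (5, 1).
If South Co. leads: North Co.'s best replies are W→Loc2, X→Loc3, Y→Loc2, Z→Loc1; South Co.'s induced payoffs 7, -5, 0, -8; outcome (Loc2, W), payoffs (1, 7).
North Co. gets 5 moving first and 1 moving second, so North Co. prefers to move first.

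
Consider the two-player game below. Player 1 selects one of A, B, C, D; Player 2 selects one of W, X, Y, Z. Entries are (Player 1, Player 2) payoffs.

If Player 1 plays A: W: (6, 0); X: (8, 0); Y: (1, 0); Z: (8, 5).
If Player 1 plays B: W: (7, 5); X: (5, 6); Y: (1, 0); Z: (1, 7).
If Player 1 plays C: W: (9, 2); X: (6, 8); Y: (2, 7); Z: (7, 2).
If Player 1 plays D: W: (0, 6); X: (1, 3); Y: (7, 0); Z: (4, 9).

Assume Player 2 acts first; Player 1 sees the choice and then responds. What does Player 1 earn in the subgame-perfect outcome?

Work backward from Player 1's decision.
- W: Player 1 compares 6, 7, 9, 0 and picks C; Player 2 would get 2.
- X: Player 1 compares 8, 5, 6, 1 and picks A; Player 2 would get 0.
- Y: Player 1 compares 1, 1, 2, 7 and picks D; Player 2 would get 0.
- Z: Player 1 compares 8, 1, 7, 4 and picks A; Player 2 would get 5.
Among 2, 0, 0, 5, the best is 5 at Z. Subgame-perfect outcome: (A, Z) with payoffs (8, 5).

8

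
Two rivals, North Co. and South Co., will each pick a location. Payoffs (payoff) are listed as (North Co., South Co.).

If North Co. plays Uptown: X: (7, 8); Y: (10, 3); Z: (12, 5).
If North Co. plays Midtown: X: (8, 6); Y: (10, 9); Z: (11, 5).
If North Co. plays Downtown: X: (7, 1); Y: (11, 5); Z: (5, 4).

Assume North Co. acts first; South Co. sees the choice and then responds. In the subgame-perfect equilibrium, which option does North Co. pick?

South Co. best-responds to each possible North Co. move:
- Uptown: BR = X, leader payoff 7.
- Midtown: BR = Y, leader payoff 10.
- Downtown: BR = Y, leader payoff 11.
North Co.'s induced payoffs are 7, 10, 11, so North Co. commits to Downtown. Subgame-perfect outcome: (Downtown, Y) with payoffs (11, 5).

Downtown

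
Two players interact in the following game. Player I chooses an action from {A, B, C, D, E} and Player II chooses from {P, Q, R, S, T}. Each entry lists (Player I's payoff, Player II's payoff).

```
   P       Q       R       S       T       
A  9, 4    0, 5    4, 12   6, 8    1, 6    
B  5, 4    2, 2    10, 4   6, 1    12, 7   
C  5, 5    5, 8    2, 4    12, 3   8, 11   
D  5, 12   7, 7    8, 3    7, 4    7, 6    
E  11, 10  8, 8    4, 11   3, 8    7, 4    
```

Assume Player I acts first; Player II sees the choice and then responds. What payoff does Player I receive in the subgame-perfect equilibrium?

12

Work backward from Player II's decision.
- A: Player II compares 4, 5, 12, 8, 6 and picks R; Player I would get 4.
- B: Player II compares 4, 2, 4, 1, 7 and picks T; Player I would get 12.
- C: Player II compares 5, 8, 4, 3, 11 and picks T; Player I would get 8.
- D: Player II compares 12, 7, 3, 4, 6 and picks P; Player I would get 5.
- E: Player II compares 10, 8, 11, 8, 4 and picks R; Player I would get 4.
Player I's induced payoffs are 4, 12, 8, 5, 4, so Player I commits to B. Subgame-perfect outcome: (B, T) with payoffs (12, 7).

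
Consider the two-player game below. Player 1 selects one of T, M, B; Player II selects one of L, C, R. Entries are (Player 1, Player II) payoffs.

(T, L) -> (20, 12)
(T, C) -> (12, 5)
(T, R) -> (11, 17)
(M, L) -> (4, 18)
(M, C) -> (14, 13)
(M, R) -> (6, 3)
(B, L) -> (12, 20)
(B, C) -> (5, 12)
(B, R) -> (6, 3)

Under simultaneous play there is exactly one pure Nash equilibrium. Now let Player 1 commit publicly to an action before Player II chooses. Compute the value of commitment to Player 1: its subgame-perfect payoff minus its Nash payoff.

Player II best-responds to each possible Player 1 move:
- T: Player II compares 12, 5, 17 and picks R; Player 1 would get 11.
- M: Player II compares 18, 13, 3 and picks L; Player 1 would get 4.
- B: Player II compares 20, 12, 3 and picks L; Player 1 would get 12.
Maximizing over 11, 4, 12, Player 1 chooses B. Subgame-perfect outcome: (B, L) with payoffs (12, 20).
Under simultaneous play:
Player 1's best replies: L→T; C→M; R→T.
Player II's best replies: T→R; M→L; B→L.
Only (T, R) has each player best-responding; Nash payoffs (11, 17).
Player 1's commitment gain: 12 − 11 = 1.

1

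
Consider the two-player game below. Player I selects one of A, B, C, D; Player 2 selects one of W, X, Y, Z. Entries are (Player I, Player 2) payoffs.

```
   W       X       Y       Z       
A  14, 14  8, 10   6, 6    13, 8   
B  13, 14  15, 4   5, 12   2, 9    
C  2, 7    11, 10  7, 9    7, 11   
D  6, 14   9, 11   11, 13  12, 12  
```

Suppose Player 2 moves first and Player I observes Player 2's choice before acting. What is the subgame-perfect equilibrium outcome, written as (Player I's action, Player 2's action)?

(A, W)

Player I best-responds to each possible Player 2 move:
- W: BR = A, leader payoff 14.
- X: BR = B, leader payoff 4.
- Y: BR = D, leader payoff 13.
- Z: BR = A, leader payoff 8.
Maximizing over 14, 4, 13, 8, Player 2 chooses W. Subgame-perfect outcome: (A, W) with payoffs (14, 14).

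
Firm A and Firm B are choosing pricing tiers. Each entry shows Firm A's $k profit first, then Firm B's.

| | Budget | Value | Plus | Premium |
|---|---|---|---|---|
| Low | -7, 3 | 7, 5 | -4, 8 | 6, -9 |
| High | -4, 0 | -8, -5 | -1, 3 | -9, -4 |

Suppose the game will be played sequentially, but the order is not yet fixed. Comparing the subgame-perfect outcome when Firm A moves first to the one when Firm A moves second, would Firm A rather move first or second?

If Firm A leads: Firm B's best replies are Low→Plus, High→Plus; Firm A's induced payoffs -4, -1; outcome (High, Plus), payoffs (-1, 3).
If Firm B leads: Firm A's best replies are Budget→High, Value→Low, Plus→High, Premium→Low; Firm B's induced payoffs 0, 5, 3, -9; outcome (Low, Value), payoffs (7, 5).
Firm A gets -1 moving first and 7 moving second, so Firm A prefers to move second.

second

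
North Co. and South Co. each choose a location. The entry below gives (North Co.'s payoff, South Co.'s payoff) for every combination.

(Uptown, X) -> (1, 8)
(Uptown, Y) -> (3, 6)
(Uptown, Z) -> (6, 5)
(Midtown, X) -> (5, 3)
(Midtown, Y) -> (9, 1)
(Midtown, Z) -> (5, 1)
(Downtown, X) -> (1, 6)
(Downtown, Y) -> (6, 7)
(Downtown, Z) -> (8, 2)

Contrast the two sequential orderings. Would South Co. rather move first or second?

second

If North Co. leads: South Co.'s best replies are Uptown→X, Midtown→X, Downtown→Y; North Co.'s induced payoffs 1, 5, 6; outcome (Downtown, Y), payoffs (6, 7).
If South Co. leads: North Co.'s best replies are X→Midtown, Y→Midtown, Z→Downtown; South Co.'s induced payoffs 3, 1, 2; outcome (Midtown, X), payoffs (5, 3).
South Co. gets 3 moving first and 7 moving second, so South Co. prefers to move second.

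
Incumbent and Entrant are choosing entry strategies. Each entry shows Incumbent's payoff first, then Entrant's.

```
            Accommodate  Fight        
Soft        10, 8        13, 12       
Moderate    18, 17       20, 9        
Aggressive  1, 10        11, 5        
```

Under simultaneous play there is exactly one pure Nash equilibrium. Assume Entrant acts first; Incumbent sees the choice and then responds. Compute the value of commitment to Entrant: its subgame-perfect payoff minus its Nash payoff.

Solve by backward induction (Entrant leads).
- Accommodate → Incumbent plays Moderate (best of 10, 18, 1); Entrant gets 17.
- Fight → Incumbent plays Moderate (best of 13, 20, 11); Entrant gets 9.
Maximizing over 17, 9, Entrant chooses Accommodate. Subgame-perfect outcome: (Moderate, Accommodate) with payoffs (18, 17).
Now find the simultaneous Nash equilibrium.
Incumbent's best replies: Accommodate→Moderate; Fight→Moderate.
Entrant's best replies: Soft→Fight; Moderate→Accommodate; Aggressive→Accommodate.
Only (Moderate, Accommodate) has each player best-responding; Nash payoffs (18, 17).
Entrant's commitment gain: 17 − 17 = 0.

0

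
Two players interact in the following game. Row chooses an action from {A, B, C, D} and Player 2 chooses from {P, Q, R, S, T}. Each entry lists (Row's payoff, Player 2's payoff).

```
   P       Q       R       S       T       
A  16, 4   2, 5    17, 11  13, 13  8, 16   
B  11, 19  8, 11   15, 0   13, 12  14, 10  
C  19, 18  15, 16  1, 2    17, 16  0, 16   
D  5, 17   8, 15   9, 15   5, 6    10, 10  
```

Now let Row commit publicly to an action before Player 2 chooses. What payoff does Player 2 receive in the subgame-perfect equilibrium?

18

Work backward from Player 2's decision.
- A → Player 2 plays T (best of 4, 5, 11, 13, 16); Row gets 8.
- B → Player 2 plays P (best of 19, 11, 0, 12, 10); Row gets 11.
- C → Player 2 plays P (best of 18, 16, 2, 16, 16); Row gets 19.
- D → Player 2 plays P (best of 17, 15, 15, 6, 10); Row gets 5.
Row's induced payoffs are 8, 11, 19, 5, so Row commits to C. Subgame-perfect outcome: (C, P) with payoffs (19, 18).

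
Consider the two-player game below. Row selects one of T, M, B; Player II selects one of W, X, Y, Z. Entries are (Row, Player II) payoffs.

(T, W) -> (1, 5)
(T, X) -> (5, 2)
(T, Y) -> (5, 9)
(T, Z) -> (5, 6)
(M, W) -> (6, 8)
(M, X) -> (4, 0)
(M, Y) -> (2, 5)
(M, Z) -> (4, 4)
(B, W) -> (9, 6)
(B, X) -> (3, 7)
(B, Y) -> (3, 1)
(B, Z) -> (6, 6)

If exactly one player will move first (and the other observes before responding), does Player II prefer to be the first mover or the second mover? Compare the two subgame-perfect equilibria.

If Row leads: Player II's best replies are T→Y, M→W, B→X; Row's induced payoffs 5, 6, 3; outcome (M, W), payoffs (6, 8).
If Player II leads: Row's best replies are W→B, X→T, Y→T, Z→B; Player II's induced payoffs 6, 2, 9, 6; outcome (T, Y), payoffs (5, 9).
Player II gets 9 moving first and 8 moving second, so Player II prefers to move first.

first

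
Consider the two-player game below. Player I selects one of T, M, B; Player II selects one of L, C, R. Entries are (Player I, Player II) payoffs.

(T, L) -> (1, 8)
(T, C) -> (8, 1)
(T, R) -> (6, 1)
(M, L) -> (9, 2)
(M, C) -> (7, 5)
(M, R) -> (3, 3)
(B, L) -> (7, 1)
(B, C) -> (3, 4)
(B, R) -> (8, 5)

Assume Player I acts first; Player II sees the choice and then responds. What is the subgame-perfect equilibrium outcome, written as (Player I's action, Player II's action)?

(B, R)

Backward induction with Player I moving first.
- T → Player II plays L (best of 8, 1, 1); Player I gets 1.
- M → Player II plays C (best of 2, 5, 3); Player I gets 7.
- B → Player II plays R (best of 1, 4, 5); Player I gets 8.
Player I's induced payoffs are 1, 7, 8, so Player I commits to B. Subgame-perfect outcome: (B, R) with payoffs (8, 5).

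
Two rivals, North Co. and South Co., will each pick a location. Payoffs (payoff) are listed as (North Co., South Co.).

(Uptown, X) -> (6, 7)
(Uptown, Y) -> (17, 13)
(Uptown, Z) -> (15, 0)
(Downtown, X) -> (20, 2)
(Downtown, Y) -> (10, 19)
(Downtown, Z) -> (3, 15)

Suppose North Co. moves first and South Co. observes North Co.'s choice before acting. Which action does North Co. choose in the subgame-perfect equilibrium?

Work backward from South Co.'s decision.
- Uptown → South Co. plays Y (best of 7, 13, 0); North Co. gets 17.
- Downtown → South Co. plays Y (best of 2, 19, 15); North Co. gets 10.
Among 17, 10, the best is 17 at Uptown. Subgame-perfect outcome: (Uptown, Y) with payoffs (17, 13).

Uptown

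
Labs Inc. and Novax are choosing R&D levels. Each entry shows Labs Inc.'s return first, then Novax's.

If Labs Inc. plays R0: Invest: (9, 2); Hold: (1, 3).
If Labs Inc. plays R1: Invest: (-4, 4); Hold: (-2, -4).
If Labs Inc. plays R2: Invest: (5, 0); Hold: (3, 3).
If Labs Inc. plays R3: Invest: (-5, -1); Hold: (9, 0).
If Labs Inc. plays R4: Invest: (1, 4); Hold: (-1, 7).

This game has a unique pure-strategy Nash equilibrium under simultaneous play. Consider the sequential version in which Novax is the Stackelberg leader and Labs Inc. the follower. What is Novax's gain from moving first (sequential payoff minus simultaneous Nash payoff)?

2

Labs Inc. best-responds to each possible Novax move:
- Invest: BR = R0, leader payoff 2.
- Hold: BR = R3, leader payoff 0.
Novax's induced payoffs are 2, 0, so Novax commits to Invest. Subgame-perfect outcome: (R0, Invest) with payoffs (9, 2).
For the simultaneous game, intersect best replies.
Labs Inc.'s best replies: Invest→R0; Hold→R3.
Novax's best replies: R0→Hold; R1→Invest; R2→Hold; R3→Hold; R4→Hold.
The unique mutual best reply is (R3, Hold), giving (9, 0).
Novax's commitment gain: 2 − 0 = 2.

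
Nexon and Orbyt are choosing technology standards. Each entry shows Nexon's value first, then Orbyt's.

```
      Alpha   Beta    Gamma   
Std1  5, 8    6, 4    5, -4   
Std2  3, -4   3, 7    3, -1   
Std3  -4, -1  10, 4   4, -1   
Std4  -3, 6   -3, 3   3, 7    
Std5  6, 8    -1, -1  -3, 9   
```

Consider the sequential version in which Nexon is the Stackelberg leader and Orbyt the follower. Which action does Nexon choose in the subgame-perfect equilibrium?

Std3

Work backward from Orbyt's decision.
- Std1: BR = Alpha, leader payoff 5.
- Std2: BR = Beta, leader payoff 3.
- Std3: BR = Beta, leader payoff 10.
- Std4: BR = Gamma, leader payoff 3.
- Std5: BR = Gamma, leader payoff -3.
Among 5, 3, 10, 3, -3, the best is 10 at Std3. Subgame-perfect outcome: (Std3, Beta) with payoffs (10, 4).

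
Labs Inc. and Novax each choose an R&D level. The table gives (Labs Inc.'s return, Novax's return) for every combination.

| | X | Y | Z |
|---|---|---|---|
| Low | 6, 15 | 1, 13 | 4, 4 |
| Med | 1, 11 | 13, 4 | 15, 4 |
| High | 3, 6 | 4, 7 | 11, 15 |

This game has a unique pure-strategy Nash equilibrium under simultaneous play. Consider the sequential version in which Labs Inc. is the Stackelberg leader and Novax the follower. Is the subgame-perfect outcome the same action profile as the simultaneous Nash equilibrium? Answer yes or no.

no

Work backward from Novax's decision.
- Low → Novax plays X (best of 15, 13, 4); Labs Inc. gets 6.
- Med → Novax plays X (best of 11, 4, 4); Labs Inc. gets 1.
- High → Novax plays Z (best of 6, 7, 15); Labs Inc. gets 11.
Labs Inc.'s induced payoffs are 6, 1, 11, so Labs Inc. commits to High. Subgame-perfect outcome: (High, Z) with payoffs (11, 15).
For the simultaneous game, intersect best replies.
Labs Inc.'s best replies: X→Low; Y→Med; Z→Med.
Novax's best replies: Low→X; Med→X; High→Z.
The unique mutual best reply is (Low, X), giving (6, 15).
Sequential outcome (High, Z) differs from the Nash profile (Low, X).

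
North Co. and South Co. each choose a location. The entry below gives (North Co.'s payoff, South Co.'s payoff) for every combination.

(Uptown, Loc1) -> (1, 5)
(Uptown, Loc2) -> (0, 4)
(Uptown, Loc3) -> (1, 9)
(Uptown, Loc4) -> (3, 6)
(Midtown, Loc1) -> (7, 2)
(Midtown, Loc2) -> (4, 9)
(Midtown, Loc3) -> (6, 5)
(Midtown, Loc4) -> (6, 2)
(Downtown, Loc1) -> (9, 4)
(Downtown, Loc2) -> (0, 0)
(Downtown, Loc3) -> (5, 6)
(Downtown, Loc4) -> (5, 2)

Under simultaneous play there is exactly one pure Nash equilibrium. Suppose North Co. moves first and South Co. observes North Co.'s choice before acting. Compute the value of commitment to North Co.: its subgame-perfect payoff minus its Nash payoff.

1

Solve by backward induction (North Co. leads).
- Uptown: BR = Loc3, leader payoff 1.
- Midtown: BR = Loc2, leader payoff 4.
- Downtown: BR = Loc3, leader payoff 5.
North Co.'s induced payoffs are 1, 4, 5, so North Co. commits to Downtown. Subgame-perfect outcome: (Downtown, Loc3) with payoffs (5, 6).
Now find the simultaneous Nash equilibrium.
North Co.'s best replies: Loc1→Downtown; Loc2→Midtown; Loc3→Midtown; Loc4→Midtown.
South Co.'s best replies: Uptown→Loc3; Midtown→Loc2; Downtown→Loc3.
Only (Midtown, Loc2) has each player best-responding; Nash payoffs (4, 9).
North Co.'s commitment gain: 5 − 4 = 1.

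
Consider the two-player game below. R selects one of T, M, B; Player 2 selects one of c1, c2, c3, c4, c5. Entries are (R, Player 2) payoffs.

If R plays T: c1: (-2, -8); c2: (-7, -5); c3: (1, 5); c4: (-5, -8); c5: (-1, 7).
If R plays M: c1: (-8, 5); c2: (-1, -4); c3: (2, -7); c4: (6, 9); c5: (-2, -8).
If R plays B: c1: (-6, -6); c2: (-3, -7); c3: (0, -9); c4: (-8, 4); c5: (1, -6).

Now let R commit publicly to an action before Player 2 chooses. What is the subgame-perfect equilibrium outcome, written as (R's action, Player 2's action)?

Backward induction with R moving first.
- T: Player 2 compares -8, -5, 5, -8, 7 and picks c5; R would get -1.
- M: Player 2 compares 5, -4, -7, 9, -8 and picks c4; R would get 6.
- B: Player 2 compares -6, -7, -9, 4, -6 and picks c4; R would get -8.
R's induced payoffs are -1, 6, -8, so R commits to M. Subgame-perfect outcome: (M, c4) with payoffs (6, 9).

(M, c4)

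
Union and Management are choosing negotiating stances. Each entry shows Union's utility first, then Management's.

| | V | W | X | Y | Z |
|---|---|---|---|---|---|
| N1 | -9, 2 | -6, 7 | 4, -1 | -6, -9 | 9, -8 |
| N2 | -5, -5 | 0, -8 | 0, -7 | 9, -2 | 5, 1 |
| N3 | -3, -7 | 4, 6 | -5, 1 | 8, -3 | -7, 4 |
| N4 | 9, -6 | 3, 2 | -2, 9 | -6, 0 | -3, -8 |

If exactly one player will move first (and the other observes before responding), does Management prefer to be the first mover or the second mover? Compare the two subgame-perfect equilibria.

If Union leads: Management's best replies are N1→W, N2→Z, N3→W, N4→X; Union's induced payoffs -6, 5, 4, -2; outcome (N2, Z), payoffs (5, 1).
If Management leads: Union's best replies are V→N4, W→N3, X→N1, Y→N2, Z→N1; Management's induced payoffs -6, 6, -1, -2, -8; outcome (N3, W), payoffs (4, 6).
Management gets 6 moving first and 1 moving second, so Management prefers to move first.

first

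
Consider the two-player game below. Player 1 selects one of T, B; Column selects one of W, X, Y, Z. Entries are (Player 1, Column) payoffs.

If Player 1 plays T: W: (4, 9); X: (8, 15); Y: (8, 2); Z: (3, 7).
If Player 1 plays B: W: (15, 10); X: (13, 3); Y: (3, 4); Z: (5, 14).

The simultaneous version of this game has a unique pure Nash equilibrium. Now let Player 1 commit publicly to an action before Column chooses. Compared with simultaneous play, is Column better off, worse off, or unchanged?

better off

Solve by backward induction (Player 1 leads).
- T: BR = X, leader payoff 8.
- B: BR = Z, leader payoff 5.
Maximizing over 8, 5, Player 1 chooses T. Subgame-perfect outcome: (T, X) with payoffs (8, 15).
Under simultaneous play:
Player 1's best replies: W→B; X→B; Y→T; Z→B.
Column's best replies: T→X; B→Z.
The unique mutual best reply is (B, Z), giving (5, 14).
Column earns 15 sequentially versus 14 at the Nash outcome: better off.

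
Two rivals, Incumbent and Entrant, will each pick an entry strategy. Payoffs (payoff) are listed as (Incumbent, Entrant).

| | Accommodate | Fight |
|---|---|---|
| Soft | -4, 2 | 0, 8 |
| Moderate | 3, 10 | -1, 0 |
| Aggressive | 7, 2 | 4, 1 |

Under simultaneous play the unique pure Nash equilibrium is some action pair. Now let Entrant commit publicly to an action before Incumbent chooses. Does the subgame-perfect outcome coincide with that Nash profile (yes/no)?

Backward induction with Entrant moving first.
- Accommodate → Incumbent plays Aggressive (best of -4, 3, 7); Entrant gets 2.
- Fight → Incumbent plays Aggressive (best of 0, -1, 4); Entrant gets 1.
Maximizing over 2, 1, Entrant chooses Accommodate. Subgame-perfect outcome: (Aggressive, Accommodate) with payoffs (7, 2).
Under simultaneous play:
Incumbent's best replies: Accommodate→Aggressive; Fight→Aggressive.
Entrant's best replies: Soft→Fight; Moderate→Accommodate; Aggressive→Accommodate.
The unique mutual best reply is (Aggressive, Accommodate), giving (7, 2).
Sequential outcome (Aggressive, Accommodate) coincides with the Nash profile (Aggressive, Accommodate).

yes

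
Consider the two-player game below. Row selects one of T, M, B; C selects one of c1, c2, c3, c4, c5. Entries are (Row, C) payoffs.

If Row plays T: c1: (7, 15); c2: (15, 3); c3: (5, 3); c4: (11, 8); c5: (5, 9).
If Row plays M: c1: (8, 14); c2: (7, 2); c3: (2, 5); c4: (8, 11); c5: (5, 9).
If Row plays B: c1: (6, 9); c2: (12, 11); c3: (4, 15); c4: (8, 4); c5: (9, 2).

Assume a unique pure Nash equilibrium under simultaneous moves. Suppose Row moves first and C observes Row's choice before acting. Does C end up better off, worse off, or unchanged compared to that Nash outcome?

Solve by backward induction (Row leads).
- T: C compares 15, 3, 3, 8, 9 and picks c1; Row would get 7.
- M: C compares 14, 2, 5, 11, 9 and picks c1; Row would get 8.
- B: C compares 9, 11, 15, 4, 2 and picks c3; Row would get 4.
Among 7, 8, 4, the best is 8 at M. Subgame-perfect outcome: (M, c1) with payoffs (8, 14).
Under simultaneous play:
Row's best replies: c1→M; c2→T; c3→T; c4→T; c5→B.
C's best replies: T→c1; M→c1; B→c3.
Only (M, c1) has each player best-responding; Nash payoffs (8, 14).
C earns 14 sequentially versus 14 at the Nash outcome: unchanged.

unchanged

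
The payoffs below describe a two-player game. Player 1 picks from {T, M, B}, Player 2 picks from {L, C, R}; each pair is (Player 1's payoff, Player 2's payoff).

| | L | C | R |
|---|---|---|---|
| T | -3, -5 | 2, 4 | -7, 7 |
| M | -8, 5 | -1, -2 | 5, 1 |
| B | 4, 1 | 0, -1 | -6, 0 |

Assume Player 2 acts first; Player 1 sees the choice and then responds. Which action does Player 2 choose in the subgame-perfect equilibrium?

Work backward from Player 1's decision.
- L: Player 1 compares -3, -8, 4 and picks B; Player 2 would get 1.
- C: Player 1 compares 2, -1, 0 and picks T; Player 2 would get 4.
- R: Player 1 compares -7, 5, -6 and picks M; Player 2 would get 1.
Among 1, 4, 1, the best is 4 at C. Subgame-perfect outcome: (T, C) with payoffs (2, 4).

C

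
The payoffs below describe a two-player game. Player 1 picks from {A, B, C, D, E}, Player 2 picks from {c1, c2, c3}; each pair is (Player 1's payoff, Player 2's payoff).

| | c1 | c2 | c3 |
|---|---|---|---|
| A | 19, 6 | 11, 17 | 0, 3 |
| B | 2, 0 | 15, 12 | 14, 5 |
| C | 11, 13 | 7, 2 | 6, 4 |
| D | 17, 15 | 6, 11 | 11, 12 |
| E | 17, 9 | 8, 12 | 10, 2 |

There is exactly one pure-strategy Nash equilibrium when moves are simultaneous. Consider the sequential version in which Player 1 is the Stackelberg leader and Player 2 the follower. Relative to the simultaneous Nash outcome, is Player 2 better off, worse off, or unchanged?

better off

Work backward from Player 2's decision.
- A → Player 2 plays c2 (best of 6, 17, 3); Player 1 gets 11.
- B → Player 2 plays c2 (best of 0, 12, 5); Player 1 gets 15.
- C → Player 2 plays c1 (best of 13, 2, 4); Player 1 gets 11.
- D → Player 2 plays c1 (best of 15, 11, 12); Player 1 gets 17.
- E → Player 2 plays c2 (best of 9, 12, 2); Player 1 gets 8.
Player 1's induced payoffs are 11, 15, 11, 17, 8, so Player 1 commits to D. Subgame-perfect outcome: (D, c1) with payoffs (17, 15).
For the simultaneous game, intersect best replies.
Player 1's best replies: c1→A; c2→B; c3→B.
Player 2's best replies: A→c2; B→c2; C→c1; D→c1; E→c2.
Only (B, c2) has each player best-responding; Nash payoffs (15, 12).
Player 2 earns 15 sequentially versus 12 at the Nash outcome: better off.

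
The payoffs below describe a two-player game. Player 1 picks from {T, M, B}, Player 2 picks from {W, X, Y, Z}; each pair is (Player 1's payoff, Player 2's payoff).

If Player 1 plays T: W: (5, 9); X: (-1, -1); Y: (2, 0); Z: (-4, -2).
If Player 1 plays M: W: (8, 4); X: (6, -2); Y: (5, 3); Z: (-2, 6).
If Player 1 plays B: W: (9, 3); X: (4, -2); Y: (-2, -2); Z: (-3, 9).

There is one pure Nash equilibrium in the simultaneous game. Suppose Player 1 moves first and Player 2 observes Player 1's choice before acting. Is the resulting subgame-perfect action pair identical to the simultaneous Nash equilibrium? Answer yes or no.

Player 2 best-responds to each possible Player 1 move:
- T: BR = W, leader payoff 5.
- M: BR = Z, leader payoff -2.
- B: BR = Z, leader payoff -3.
Player 1's induced payoffs are 5, -2, -3, so Player 1 commits to T. Subgame-perfect outcome: (T, W) with payoffs (5, 9).
Now find the simultaneous Nash equilibrium.
Player 1's best replies: W→B; X→M; Y→M; Z→M.
Player 2's best replies: T→W; M→Z; B→Z.
The unique mutual best reply is (M, Z), giving (-2, 6).
Sequential outcome (T, W) differs from the Nash profile (M, Z).

no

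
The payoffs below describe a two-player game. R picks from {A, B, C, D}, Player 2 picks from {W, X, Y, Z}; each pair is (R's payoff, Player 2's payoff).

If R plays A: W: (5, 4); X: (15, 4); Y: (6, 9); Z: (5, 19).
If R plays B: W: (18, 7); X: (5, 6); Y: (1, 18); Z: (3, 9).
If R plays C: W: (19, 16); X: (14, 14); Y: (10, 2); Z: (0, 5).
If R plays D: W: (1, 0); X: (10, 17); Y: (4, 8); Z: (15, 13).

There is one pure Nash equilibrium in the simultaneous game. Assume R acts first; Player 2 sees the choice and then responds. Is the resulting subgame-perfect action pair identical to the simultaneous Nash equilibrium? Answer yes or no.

Solve by backward induction (R leads).
- A: BR = Z, leader payoff 5.
- B: BR = Y, leader payoff 1.
- C: BR = W, leader payoff 19.
- D: BR = X, leader payoff 10.
Maximizing over 5, 1, 19, 10, R chooses C. Subgame-perfect outcome: (C, W) with payoffs (19, 16).
For the simultaneous game, intersect best replies.
R's best replies: W→C; X→A; Y→C; Z→D.
Player 2's best replies: A→Z; B→Y; C→W; D→X.
The unique mutual best reply is (C, W), giving (19, 16).
Sequential outcome (C, W) coincides with the Nash profile (C, W).

yes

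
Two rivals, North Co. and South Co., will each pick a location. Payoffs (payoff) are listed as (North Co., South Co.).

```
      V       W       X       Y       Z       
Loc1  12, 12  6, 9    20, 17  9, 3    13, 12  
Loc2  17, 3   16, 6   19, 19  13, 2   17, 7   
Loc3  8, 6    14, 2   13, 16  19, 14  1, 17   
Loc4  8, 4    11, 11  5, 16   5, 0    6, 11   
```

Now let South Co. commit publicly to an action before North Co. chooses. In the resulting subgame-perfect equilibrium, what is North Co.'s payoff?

North Co. best-responds to each possible South Co. move:
- V: BR = Loc2, leader payoff 3.
- W: BR = Loc2, leader payoff 6.
- X: BR = Loc1, leader payoff 17.
- Y: BR = Loc3, leader payoff 14.
- Z: BR = Loc2, leader payoff 7.
Among 3, 6, 17, 14, 7, the best is 17 at X. Subgame-perfect outcome: (Loc1, X) with payoffs (20, 17).

20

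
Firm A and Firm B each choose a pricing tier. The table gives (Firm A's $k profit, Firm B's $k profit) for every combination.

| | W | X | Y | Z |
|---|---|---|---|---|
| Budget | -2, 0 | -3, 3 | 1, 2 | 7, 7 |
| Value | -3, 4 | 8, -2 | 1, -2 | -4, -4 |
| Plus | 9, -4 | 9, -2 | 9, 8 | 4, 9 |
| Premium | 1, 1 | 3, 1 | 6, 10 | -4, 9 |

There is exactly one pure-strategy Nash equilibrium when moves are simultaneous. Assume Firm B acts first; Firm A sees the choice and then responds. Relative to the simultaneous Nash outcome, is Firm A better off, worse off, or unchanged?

Work backward from Firm A's decision.
- W: BR = Plus, leader payoff -4.
- X: BR = Plus, leader payoff -2.
- Y: BR = Plus, leader payoff 8.
- Z: BR = Budget, leader payoff 7.
Among -4, -2, 8, 7, the best is 8 at Y. Subgame-perfect outcome: (Plus, Y) with payoffs (9, 8).
Under simultaneous play:
Firm A's best replies: W→Plus; X→Plus; Y→Plus; Z→Budget.
Firm B's best replies: Budget→Z; Value→W; Plus→Z; Premium→Y.
Only (Budget, Z) has each player best-responding; Nash payoffs (7, 7).
Firm A earns 9 sequentially versus 7 at the Nash outcome: better off.

better off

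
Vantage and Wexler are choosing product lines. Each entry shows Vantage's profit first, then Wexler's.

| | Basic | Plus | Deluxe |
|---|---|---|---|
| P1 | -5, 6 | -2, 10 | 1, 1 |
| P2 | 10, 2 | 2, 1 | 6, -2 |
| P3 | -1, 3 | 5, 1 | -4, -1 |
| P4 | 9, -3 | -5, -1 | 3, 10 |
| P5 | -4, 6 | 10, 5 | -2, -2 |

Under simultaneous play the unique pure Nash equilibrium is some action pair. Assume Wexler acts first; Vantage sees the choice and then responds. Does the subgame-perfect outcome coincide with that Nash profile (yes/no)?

no

Vantage best-responds to each possible Wexler move:
- Basic: Vantage compares -5, 10, -1, 9, -4 and picks P2; Wexler would get 2.
- Plus: Vantage compares -2, 2, 5, -5, 10 and picks P5; Wexler would get 5.
- Deluxe: Vantage compares 1, 6, -4, 3, -2 and picks P2; Wexler would get -2.
Maximizing over 2, 5, -2, Wexler chooses Plus. Subgame-perfect outcome: (P5, Plus) with payoffs (10, 5).
For the simultaneous game, intersect best replies.
Vantage's best replies: Basic→P2; Plus→P5; Deluxe→P2.
Wexler's best replies: P1→Plus; P2→Basic; P3→Basic; P4→Deluxe; P5→Basic.
The unique mutual best reply is (P2, Basic), giving (10, 2).
Sequential outcome (P5, Plus) differs from the Nash profile (P2, Basic).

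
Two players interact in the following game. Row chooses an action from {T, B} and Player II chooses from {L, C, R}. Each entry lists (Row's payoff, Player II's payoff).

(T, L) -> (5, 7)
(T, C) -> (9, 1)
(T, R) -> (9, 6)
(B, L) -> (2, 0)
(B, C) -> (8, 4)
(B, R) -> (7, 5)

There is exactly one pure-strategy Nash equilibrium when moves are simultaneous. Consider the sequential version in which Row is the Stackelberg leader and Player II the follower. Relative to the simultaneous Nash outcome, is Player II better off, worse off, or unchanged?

Player II best-responds to each possible Row move:
- T: BR = L, leader payoff 5.
- B: BR = R, leader payoff 7.
Maximizing over 5, 7, Row chooses B. Subgame-perfect outcome: (B, R) with payoffs (7, 5).
For the simultaneous game, intersect best replies.
Row's best replies: L→T; C→T; R→T.
Player II's best replies: T→L; B→R.
The unique mutual best reply is (T, L), giving (5, 7).
Player II earns 5 sequentially versus 7 at the Nash outcome: worse off.

worse off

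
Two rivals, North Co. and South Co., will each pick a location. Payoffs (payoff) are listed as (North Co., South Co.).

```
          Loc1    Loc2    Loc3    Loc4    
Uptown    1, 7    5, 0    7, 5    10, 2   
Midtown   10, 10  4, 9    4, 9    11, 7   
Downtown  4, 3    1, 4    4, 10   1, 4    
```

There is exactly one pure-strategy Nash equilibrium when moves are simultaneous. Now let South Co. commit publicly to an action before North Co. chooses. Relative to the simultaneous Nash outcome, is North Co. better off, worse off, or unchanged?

unchanged

North Co. best-responds to each possible South Co. move:
- Loc1 → North Co. plays Midtown (best of 1, 10, 4); South Co. gets 10.
- Loc2 → North Co. plays Uptown (best of 5, 4, 1); South Co. gets 0.
- Loc3 → North Co. plays Uptown (best of 7, 4, 4); South Co. gets 5.
- Loc4 → North Co. plays Midtown (best of 10, 11, 1); South Co. gets 7.
Maximizing over 10, 0, 5, 7, South Co. chooses Loc1. Subgame-perfect outcome: (Midtown, Loc1) with payoffs (10, 10).
Under simultaneous play:
North Co.'s best replies: Loc1→Midtown; Loc2→Uptown; Loc3→Uptown; Loc4→Midtown.
South Co.'s best replies: Uptown→Loc1; Midtown→Loc1; Downtown→Loc3.
Only (Midtown, Loc1) has each player best-responding; Nash payoffs (10, 10).
North Co. earns 10 sequentially versus 10 at the Nash outcome: unchanged.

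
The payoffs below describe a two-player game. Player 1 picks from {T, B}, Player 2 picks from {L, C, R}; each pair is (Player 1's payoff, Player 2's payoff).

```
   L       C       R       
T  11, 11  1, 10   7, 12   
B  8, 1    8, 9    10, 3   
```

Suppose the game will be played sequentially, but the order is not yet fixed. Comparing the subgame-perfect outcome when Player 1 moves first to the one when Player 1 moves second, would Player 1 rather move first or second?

If Player 1 leads: Player 2's best replies are T→R, B→C; Player 1's induced payoffs 7, 8; outcome (B, C), payoffs (8, 9).
If Player 2 leads: Player 1's best replies are L→T, C→B, R→B; Player 2's induced payoffs 11, 9, 3; outcome (T, L), payoffs (11, 11).
Player 1 gets 8 moving first and 11 moving second, so Player 1 prefers to move second.

second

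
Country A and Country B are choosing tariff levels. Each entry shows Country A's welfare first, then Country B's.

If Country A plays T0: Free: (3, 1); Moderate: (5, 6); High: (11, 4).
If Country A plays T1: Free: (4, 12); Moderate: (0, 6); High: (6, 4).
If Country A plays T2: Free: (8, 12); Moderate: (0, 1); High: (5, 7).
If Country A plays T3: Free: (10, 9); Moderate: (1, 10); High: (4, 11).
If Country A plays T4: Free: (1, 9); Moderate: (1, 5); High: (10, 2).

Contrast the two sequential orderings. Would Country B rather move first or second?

second

If Country A leads: Country B's best replies are T0→Moderate, T1→Free, T2→Free, T3→High, T4→Free; Country A's induced payoffs 5, 4, 8, 4, 1; outcome (T2, Free), payoffs (8, 12).
If Country B leads: Country A's best replies are Free→T3, Moderate→T0, High→T0; Country B's induced payoffs 9, 6, 4; outcome (T3, Free), payoffs (10, 9).
Country B gets 9 moving first and 12 moving second, so Country B prefers to move second.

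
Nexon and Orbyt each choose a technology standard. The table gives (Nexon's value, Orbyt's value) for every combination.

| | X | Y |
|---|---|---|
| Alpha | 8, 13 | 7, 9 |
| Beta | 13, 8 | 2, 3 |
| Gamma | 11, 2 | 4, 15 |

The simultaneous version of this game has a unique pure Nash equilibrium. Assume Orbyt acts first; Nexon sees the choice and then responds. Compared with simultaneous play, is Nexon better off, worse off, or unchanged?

worse off

Solve by backward induction (Orbyt leads).
- X: BR = Beta, leader payoff 8.
- Y: BR = Alpha, leader payoff 9.
Orbyt's induced payoffs are 8, 9, so Orbyt commits to Y. Subgame-perfect outcome: (Alpha, Y) with payoffs (7, 9).
For the simultaneous game, intersect best replies.
Nexon's best replies: X→Beta; Y→Alpha.
Orbyt's best replies: Alpha→X; Beta→X; Gamma→Y.
Only (Beta, X) has each player best-responding; Nash payoffs (13, 8).
Nexon earns 7 sequentially versus 13 at the Nash outcome: worse off.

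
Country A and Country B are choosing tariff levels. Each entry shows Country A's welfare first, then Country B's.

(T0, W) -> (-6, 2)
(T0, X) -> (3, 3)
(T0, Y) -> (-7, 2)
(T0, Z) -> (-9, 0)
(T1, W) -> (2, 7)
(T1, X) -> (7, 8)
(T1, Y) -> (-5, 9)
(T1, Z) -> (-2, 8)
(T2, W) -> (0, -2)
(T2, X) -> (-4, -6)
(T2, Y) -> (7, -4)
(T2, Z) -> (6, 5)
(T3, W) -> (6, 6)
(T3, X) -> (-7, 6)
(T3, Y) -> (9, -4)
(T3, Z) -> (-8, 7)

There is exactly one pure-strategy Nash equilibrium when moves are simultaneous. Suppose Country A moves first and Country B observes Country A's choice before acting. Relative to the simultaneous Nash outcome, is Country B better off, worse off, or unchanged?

unchanged

Solve by backward induction (Country A leads).
- T0 → Country B plays X (best of 2, 3, 2, 0); Country A gets 3.
- T1 → Country B plays Y (best of 7, 8, 9, 8); Country A gets -5.
- T2 → Country B plays Z (best of -2, -6, -4, 5); Country A gets 6.
- T3 → Country B plays Z (best of 6, 6, -4, 7); Country A gets -8.
Maximizing over 3, -5, 6, -8, Country A chooses T2. Subgame-perfect outcome: (T2, Z) with payoffs (6, 5).
Now find the simultaneous Nash equilibrium.
Country A's best replies: W→T3; X→T1; Y→T3; Z→T2.
Country B's best replies: T0→X; T1→Y; T2→Z; T3→Z.
The unique mutual best reply is (T2, Z), giving (6, 5).
Country B earns 5 sequentially versus 5 at the Nash outcome: unchanged.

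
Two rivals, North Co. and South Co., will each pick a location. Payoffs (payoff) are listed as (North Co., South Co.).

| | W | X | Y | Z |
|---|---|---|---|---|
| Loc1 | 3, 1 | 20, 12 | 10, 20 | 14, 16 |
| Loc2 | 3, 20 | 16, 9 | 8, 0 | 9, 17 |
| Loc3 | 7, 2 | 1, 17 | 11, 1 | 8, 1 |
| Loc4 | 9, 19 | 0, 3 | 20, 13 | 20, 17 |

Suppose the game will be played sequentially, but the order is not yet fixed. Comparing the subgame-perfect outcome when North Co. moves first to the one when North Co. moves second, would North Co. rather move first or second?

If North Co. leads: South Co.'s best replies are Loc1→Y, Loc2→W, Loc3→X, Loc4→W; North Co.'s induced payoffs 10, 3, 1, 9; outcome (Loc1, Y), payoffs (10, 20).
If South Co. leads: North Co.'s best replies are W→Loc4, X→Loc1, Y→Loc4, Z→Loc4; South Co.'s induced payoffs 19, 12, 13, 17; outcome (Loc4, W), payoffs (9, 19).
North Co. gets 10 moving first and 9 moving second, so North Co. prefers to move first.

first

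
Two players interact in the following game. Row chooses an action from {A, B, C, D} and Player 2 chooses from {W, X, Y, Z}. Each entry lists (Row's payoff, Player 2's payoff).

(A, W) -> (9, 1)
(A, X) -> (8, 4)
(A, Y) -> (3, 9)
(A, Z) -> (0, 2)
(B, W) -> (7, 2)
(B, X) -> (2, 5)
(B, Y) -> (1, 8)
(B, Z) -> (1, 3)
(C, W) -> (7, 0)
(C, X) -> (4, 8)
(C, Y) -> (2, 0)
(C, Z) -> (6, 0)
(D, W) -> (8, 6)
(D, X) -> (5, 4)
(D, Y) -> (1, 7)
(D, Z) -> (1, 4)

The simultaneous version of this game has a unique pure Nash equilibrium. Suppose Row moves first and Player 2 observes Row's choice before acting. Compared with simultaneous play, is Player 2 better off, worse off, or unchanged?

Backward induction with Row moving first.
- A → Player 2 plays Y (best of 1, 4, 9, 2); Row gets 3.
- B → Player 2 plays Y (best of 2, 5, 8, 3); Row gets 1.
- C → Player 2 plays X (best of 0, 8, 0, 0); Row gets 4.
- D → Player 2 plays Y (best of 6, 4, 7, 4); Row gets 1.
Row's induced payoffs are 3, 1, 4, 1, so Row commits to C. Subgame-perfect outcome: (C, X) with payoffs (4, 8).
Now find the simultaneous Nash equilibrium.
Row's best replies: W→A; X→A; Y→A; Z→C.
Player 2's best replies: A→Y; B→Y; C→X; D→Y.
Only (A, Y) has each player best-responding; Nash payoffs (3, 9).
Player 2 earns 8 sequentially versus 9 at the Nash outcome: worse off.

worse off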